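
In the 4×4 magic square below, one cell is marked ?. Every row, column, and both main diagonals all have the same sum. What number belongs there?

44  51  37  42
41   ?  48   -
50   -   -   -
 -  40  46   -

Row 1 is complete and sums to 174; that is the magic constant.
The remaining cell in column 1 is (4,1) = 174 − 135 = 39.
Column 3 needs 174; the known cells sum to 131, so (3,3) = 43.
Anti-diagonal must total 174; the given cells sum to 129, so (3,2) = 45.
The remaining cell in row 3 is (3,4) = 174 − 138 = 36.
Using row 4: 39 + 40 + 46 + ? → (4,4) = 174 − 125 = 49.
Using column 2: 51 + 45 + 40 + ? → (2,2) = 174 − 136 = 38.

38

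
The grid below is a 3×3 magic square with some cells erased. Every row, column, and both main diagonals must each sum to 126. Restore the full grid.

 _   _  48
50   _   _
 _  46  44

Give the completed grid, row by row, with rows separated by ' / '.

From row 3, 126 − (46 + 44) gives (3,1) = 36.
Column 1: 50 + 36 + ? = 126, so (1,1) = 40.
Column 3 needs 126; the known cells sum to 92, so (2,3) = 34.
The remaining cell in main diagonal is (2,2) = 126 − 84 = 42.
Row 1 must total 126; the given cells sum to 88, so (1,2) = 38.

40 38 48 / 50 42 34 / 36 46 44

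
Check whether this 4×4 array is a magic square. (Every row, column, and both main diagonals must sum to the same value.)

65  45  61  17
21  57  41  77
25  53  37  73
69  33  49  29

Row 1: 65 + 45 + 61 + 17 = 188.
Row 2: 21 + 57 + 41 + 77 = 196.
Row 3: 25 + 53 + 37 + 73 = 188.
Row 4: 69 + 33 + 49 + 29 = 180.
Column 1: 65 + 21 + 25 + 69 = 180.
Column 2: 45 + 57 + 53 + 33 = 188.
Column 3: 61 + 41 + 37 + 49 = 188.
Column 4: 17 + 77 + 73 + 29 = 196.
Main diagonal: 65 + 57 + 37 + 29 = 188.
Anti-diagonal: 17 + 41 + 53 + 69 = 180.

No — row 4 sums to 180 but row 3 sums to 188.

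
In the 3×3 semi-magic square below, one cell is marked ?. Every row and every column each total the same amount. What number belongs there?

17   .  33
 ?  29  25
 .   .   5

Column 3 is complete and sums to 63; that is the magic constant.
Row 1 must total 63; the given cells sum to 50, so (1,2) = 13.
Row 2 needs 63; the known cells sum to 54, so (2,1) = 9.

9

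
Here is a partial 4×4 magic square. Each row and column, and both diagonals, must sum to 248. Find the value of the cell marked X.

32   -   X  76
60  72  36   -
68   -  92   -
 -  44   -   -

56

Row 2 needs 248; the known cells sum to 168, so (2,4) = 80.
Using column 1: 32 + 60 + 68 + ? → (4,1) = 248 − 160 = 88.
Main diagonal needs 248; the known cells sum to 196, so (4,4) = 52.
Anti-diagonal must total 248; the given cells sum to 200, so (3,2) = 48.
Row 3 needs 248; the known cells sum to 208, so (3,4) = 40.
The remaining cell in row 4 is (4,3) = 248 − 184 = 64.
The remaining cell in column 2 is (1,2) = 248 − 164 = 84.
Using column 3: 36 + 92 + 64 + ? → (1,3) = 248 − 192 = 56.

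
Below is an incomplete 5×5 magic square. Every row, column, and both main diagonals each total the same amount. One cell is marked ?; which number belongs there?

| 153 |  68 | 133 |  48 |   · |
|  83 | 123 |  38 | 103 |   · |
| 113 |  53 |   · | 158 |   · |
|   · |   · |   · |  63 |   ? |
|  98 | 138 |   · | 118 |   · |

128

Column 4 is complete and sums to 490; that is the magic constant.
From row 1, 490 − (153 + 68 + 133 + 48) gives (1,5) = 88.
From row 2, 490 − (83 + 123 + 38 + 103) gives (2,5) = 143.
From column 1, 490 − (153 + 83 + 113 + 98) gives (4,1) = 43.
Column 2 must total 490; the given cells sum to 382, so (4,2) = 108.
Anti-diagonal: 88 + 103 + 108 + 98 + ? = 490, so (3,3) = 93.
From row 3, 490 − (113 + 53 + 93 + 158) gives (3,5) = 73.
The remaining cell in main diagonal is (5,5) = 490 − 432 = 58.
From row 5, 490 − (98 + 138 + 118 + 58) gives (5,3) = 78.
Column 3 must total 490; the given cells sum to 342, so (4,3) = 148.
The remaining cell in column 5 is (4,5) = 490 − 362 = 128.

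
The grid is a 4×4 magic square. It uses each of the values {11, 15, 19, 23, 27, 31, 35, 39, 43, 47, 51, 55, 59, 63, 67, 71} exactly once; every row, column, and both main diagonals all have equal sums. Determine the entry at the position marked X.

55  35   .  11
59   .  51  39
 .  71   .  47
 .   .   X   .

The 16 entries sum to 656, so each line sums to 656/4 = 164.
Using row 1: 55 + 35 + 11 + ? → (1,3) = 164 − 101 = 63.
The remaining cell in row 2 is (2,2) = 164 − 149 = 15.
The remaining cell in column 2 is (4,2) = 164 − 121 = 43.
Column 4 must total 164; the given cells sum to 97, so (4,4) = 67.
Main diagonal must total 164; the given cells sum to 137, so (3,3) = 27.
From anti-diagonal, 164 − (11 + 51 + 71) gives (4,1) = 31.
Row 3: 71 + 27 + 47 + ? = 164, so (3,1) = 19.
From row 4, 164 − (31 + 43 + 67) gives (4,3) = 23.

23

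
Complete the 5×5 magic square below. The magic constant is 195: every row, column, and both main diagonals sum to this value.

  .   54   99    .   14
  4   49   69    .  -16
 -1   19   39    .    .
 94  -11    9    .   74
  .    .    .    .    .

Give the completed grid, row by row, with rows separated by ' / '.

34 54 99 -6 14 / 4 49 69 89 -16 / -1 19 39 59 79 / 94 -11 9 29 74 / 64 84 -21 24 44

The remaining cell in row 2 is (2,4) = 195 − 106 = 89.
Using row 4: 94 + (-11) + 9 + 74 + ? → (4,4) = 195 − 166 = 29.
Column 2 must total 195; the given cells sum to 111, so (5,2) = 84.
The remaining cell in column 3 is (5,3) = 195 − 216 = -21.
Anti-diagonal must total 195; the given cells sum to 131, so (5,1) = 64.
From column 1, 195 − (4 + (-1) + 94 + 64) gives (1,1) = 34.
Using main diagonal: 34 + 49 + 39 + 29 + ? → (5,5) = 195 − 151 = 44.
Row 1: 34 + 54 + 99 + 14 + ? = 195, so (1,4) = -6.
Using row 5: 64 + 84 + (-21) + 44 + ? → (5,4) = 195 − 171 = 24.
Column 4 must total 195; the given cells sum to 136, so (3,4) = 59.
Using column 5: 14 + (-16) + 74 + 44 + ? → (3,5) = 195 − 116 = 79.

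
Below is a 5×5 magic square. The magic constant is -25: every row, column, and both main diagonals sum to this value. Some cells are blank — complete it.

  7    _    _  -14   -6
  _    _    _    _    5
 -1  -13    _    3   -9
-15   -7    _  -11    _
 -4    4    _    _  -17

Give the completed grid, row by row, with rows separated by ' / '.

Row 3 must total -25; the given cells sum to -20, so (3,3) = -5.
From column 1, -25 − (7 + (-1) + (-15) + (-4)) gives (2,1) = -12.
Using column 5: -6 + 5 + (-9) + (-17) + ? → (4,5) = -25 − (-27) = 2.
Main diagonal needs -25; the known cells sum to -26, so (2,2) = 1.
Anti-diagonal needs -25; the known cells sum to -22, so (2,4) = -3.
From row 2, -25 − (-12 + 1 + (-3) + 5) gives (2,3) = -16.
Row 4 needs -25; the known cells sum to -31, so (4,3) = 6.
The remaining cell in column 2 is (1,2) = -25 − (-15) = -10.
Column 4 needs -25; the known cells sum to -25, so (5,4) = 0.
Using row 1: 7 + (-10) + (-14) + (-6) + ? → (1,3) = -25 − (-23) = -2.
Row 5 needs -25; the known cells sum to -17, so (5,3) = -8.

7 -10 -2 -14 -6 / -12 1 -16 -3 5 / -1 -13 -5 3 -9 / -15 -7 6 -11 2 / -4 4 -8 0 -17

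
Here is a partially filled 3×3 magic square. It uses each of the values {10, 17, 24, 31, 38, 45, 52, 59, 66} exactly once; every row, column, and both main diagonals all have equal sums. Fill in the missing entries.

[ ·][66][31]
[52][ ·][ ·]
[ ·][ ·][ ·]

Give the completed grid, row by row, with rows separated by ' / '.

17 66 31 / 52 38 24 / 45 10 59

The 9 entries sum to 342, so each line sums to 342/3 = 114.
From row 1, 114 − (66 + 31) gives (1,1) = 17.
The remaining cell in column 1 is (3,1) = 114 − 69 = 45.
Anti-diagonal needs 114; the known cells sum to 76, so (2,2) = 38.
Using row 2: 52 + 38 + ? → (2,3) = 114 − 90 = 24.
Column 2 must total 114; the given cells sum to 104, so (3,2) = 10.
Using column 3: 31 + 24 + ? → (3,3) = 114 − 55 = 59.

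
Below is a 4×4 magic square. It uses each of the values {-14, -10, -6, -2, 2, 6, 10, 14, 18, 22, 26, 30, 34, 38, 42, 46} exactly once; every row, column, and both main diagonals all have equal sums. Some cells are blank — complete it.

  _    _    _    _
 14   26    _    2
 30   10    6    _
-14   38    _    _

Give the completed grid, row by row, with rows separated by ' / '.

The 16 entries sum to 256, so each line sums to 256/4 = 64.
Using row 2: 14 + 26 + 2 + ? → (2,3) = 64 − 42 = 22.
The remaining cell in row 3 is (3,4) = 64 − 46 = 18.
Column 1 must total 64; the given cells sum to 30, so (1,1) = 34.
Using column 2: 26 + 10 + 38 + ? → (1,2) = 64 − 74 = -10.
Main diagonal: 34 + 26 + 6 + ? = 64, so (4,4) = -2.
Anti-diagonal: 22 + 10 + (-14) + ? = 64, so (1,4) = 46.
Row 1: 34 + (-10) + 46 + ? = 64, so (1,3) = -6.
Row 4: -14 + 38 + (-2) + ? = 64, so (4,3) = 42.

34 -10 -6 46 / 14 26 22 2 / 30 10 6 18 / -14 38 42 -2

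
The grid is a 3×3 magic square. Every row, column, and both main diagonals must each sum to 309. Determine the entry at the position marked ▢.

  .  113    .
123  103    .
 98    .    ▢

From row 2, 309 − (123 + 103) gives (2,3) = 83.
Using column 1: 123 + 98 + ? → (1,1) = 309 − 221 = 88.
Using column 2: 113 + 103 + ? → (3,2) = 309 − 216 = 93.
Main diagonal needs 309; the known cells sum to 191, so (3,3) = 118.

118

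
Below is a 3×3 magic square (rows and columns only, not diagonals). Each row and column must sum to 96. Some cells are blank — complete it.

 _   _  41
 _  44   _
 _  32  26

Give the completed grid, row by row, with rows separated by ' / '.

Row 3 must total 96; the given cells sum to 58, so (3,1) = 38.
Column 2 needs 96; the known cells sum to 76, so (1,2) = 20.
The remaining cell in column 3 is (2,3) = 96 − 67 = 29.
Using row 1: 20 + 41 + ? → (1,1) = 96 − 61 = 35.
Row 2: 44 + 29 + ? = 96, so (2,1) = 23.

35 20 41 / 23 44 29 / 38 32 26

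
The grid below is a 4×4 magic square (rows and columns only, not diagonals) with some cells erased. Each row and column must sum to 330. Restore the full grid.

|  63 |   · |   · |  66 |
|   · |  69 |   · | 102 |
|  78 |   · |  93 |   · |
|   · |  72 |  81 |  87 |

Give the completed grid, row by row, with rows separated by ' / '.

Using row 4: 72 + 81 + 87 + ? → (4,1) = 330 − 240 = 90.
The remaining cell in column 1 is (2,1) = 330 − 231 = 99.
Using column 4: 66 + 102 + 87 + ? → (3,4) = 330 − 255 = 75.
Using row 2: 99 + 69 + 102 + ? → (2,3) = 330 − 270 = 60.
Row 3: 78 + 93 + 75 + ? = 330, so (3,2) = 84.
The remaining cell in column 2 is (1,2) = 330 − 225 = 105.
Column 3: 60 + 93 + 81 + ? = 330, so (1,3) = 96.

63 105 96 66 / 99 69 60 102 / 78 84 93 75 / 90 72 81 87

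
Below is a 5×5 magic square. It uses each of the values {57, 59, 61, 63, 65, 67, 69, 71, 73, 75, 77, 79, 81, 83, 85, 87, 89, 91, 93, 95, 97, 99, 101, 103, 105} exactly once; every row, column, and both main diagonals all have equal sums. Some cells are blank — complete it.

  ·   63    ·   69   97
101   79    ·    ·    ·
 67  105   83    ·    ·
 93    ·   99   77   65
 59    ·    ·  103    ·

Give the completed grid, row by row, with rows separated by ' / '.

85 63 91 69 97 / 101 79 57 95 73 / 67 105 83 61 89 / 93 71 99 77 65 / 59 87 75 103 81

The 25 entries sum to 2025, so each line sums to 2025/5 = 405.
Using row 4: 93 + 99 + 77 + 65 + ? → (4,2) = 405 − 334 = 71.
The remaining cell in column 1 is (1,1) = 405 − 320 = 85.
Using column 2: 63 + 79 + 105 + 71 + ? → (5,2) = 405 − 318 = 87.
The remaining cell in main diagonal is (5,5) = 405 − 324 = 81.
Using anti-diagonal: 97 + 83 + 71 + 59 + ? → (2,4) = 405 − 310 = 95.
From row 1, 405 − (85 + 63 + 69 + 97) gives (1,3) = 91.
The remaining cell in row 5 is (5,3) = 405 − 330 = 75.
The remaining cell in column 3 is (2,3) = 405 − 348 = 57.
Column 4 needs 405; the known cells sum to 344, so (3,4) = 61.
Row 2 must total 405; the given cells sum to 332, so (2,5) = 73.
The remaining cell in row 3 is (3,5) = 405 − 316 = 89.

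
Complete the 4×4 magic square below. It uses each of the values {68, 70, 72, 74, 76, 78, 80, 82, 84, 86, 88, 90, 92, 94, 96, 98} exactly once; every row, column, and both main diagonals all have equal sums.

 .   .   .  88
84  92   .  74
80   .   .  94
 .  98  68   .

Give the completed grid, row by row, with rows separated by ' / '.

The 16 entries sum to 1328, so each line sums to 1328/4 = 332.
The remaining cell in row 2 is (2,3) = 332 − 250 = 82.
From column 4, 332 − (88 + 74 + 94) gives (4,4) = 76.
Row 4: 98 + 68 + 76 + ? = 332, so (4,1) = 90.
Column 1 needs 332; the known cells sum to 254, so (1,1) = 78.
From main diagonal, 332 − (78 + 92 + 76) gives (3,3) = 86.
The remaining cell in anti-diagonal is (3,2) = 332 − 260 = 72.
The remaining cell in column 2 is (1,2) = 332 − 262 = 70.
Column 3 must total 332; the given cells sum to 236, so (1,3) = 96.

78 70 96 88 / 84 92 82 74 / 80 72 86 94 / 90 98 68 76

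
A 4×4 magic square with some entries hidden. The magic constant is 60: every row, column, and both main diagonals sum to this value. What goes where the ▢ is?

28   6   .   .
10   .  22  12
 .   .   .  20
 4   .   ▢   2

24

Row 2: 10 + 22 + 12 + ? = 60, so (2,2) = 16.
Column 1 needs 60; the known cells sum to 42, so (3,1) = 18.
Column 4: 12 + 20 + 2 + ? = 60, so (1,4) = 26.
Main diagonal must total 60; the given cells sum to 46, so (3,3) = 14.
Anti-diagonal needs 60; the known cells sum to 52, so (3,2) = 8.
Row 1 needs 60; the known cells sum to 60, so (1,3) = 0.
The remaining cell in column 2 is (4,2) = 60 − 30 = 30.
The remaining cell in column 3 is (4,3) = 60 − 36 = 24.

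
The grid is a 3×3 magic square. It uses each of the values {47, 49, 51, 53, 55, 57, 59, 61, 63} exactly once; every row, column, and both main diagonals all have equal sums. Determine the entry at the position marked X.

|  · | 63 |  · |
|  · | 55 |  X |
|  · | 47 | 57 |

The 9 entries sum to 495, so each line sums to 495/3 = 165.
Row 3 needs 165; the known cells sum to 104, so (3,1) = 61.
From main diagonal, 165 − (55 + 57) gives (1,1) = 53.
Anti-diagonal: 55 + 61 + ? = 165, so (1,3) = 49.
Column 1: 53 + 61 + ? = 165, so (2,1) = 51.
From column 3, 165 − (49 + 57) gives (2,3) = 59.

59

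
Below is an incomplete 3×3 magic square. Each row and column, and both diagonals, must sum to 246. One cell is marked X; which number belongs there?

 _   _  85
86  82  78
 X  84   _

Using column 2: 82 + 84 + ? → (1,2) = 246 − 166 = 80.
Using column 3: 85 + 78 + ? → (3,3) = 246 − 163 = 83.
Main diagonal: 82 + 83 + ? = 246, so (1,1) = 81.
Using anti-diagonal: 85 + 82 + ? → (3,1) = 246 − 167 = 79.

79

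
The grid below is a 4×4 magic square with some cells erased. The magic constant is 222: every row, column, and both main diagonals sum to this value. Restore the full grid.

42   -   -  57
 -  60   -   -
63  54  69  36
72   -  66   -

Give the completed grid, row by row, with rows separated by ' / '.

Column 1: 42 + 63 + 72 + ? = 222, so (2,1) = 45.
Main diagonal: 42 + 60 + 69 + ? = 222, so (4,4) = 51.
Anti-diagonal must total 222; the given cells sum to 183, so (2,3) = 39.
Row 2 must total 222; the given cells sum to 144, so (2,4) = 78.
Using row 4: 72 + 66 + 51 + ? → (4,2) = 222 − 189 = 33.
Column 2 must total 222; the given cells sum to 147, so (1,2) = 75.
Column 3: 39 + 69 + 66 + ? = 222, so (1,3) = 48.

42 75 48 57 / 45 60 39 78 / 63 54 69 36 / 72 33 66 51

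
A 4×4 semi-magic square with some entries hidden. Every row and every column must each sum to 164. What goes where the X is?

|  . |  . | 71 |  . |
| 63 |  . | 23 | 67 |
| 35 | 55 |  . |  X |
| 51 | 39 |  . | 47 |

31

Using row 2: 63 + 23 + 67 + ? → (2,2) = 164 − 153 = 11.
From row 4, 164 − (51 + 39 + 47) gives (4,3) = 27.
Column 1: 63 + 35 + 51 + ? = 164, so (1,1) = 15.
Column 2: 11 + 55 + 39 + ? = 164, so (1,2) = 59.
Column 3: 71 + 23 + 27 + ? = 164, so (3,3) = 43.
Using row 1: 15 + 59 + 71 + ? → (1,4) = 164 − 145 = 19.
The remaining cell in row 3 is (3,4) = 164 − 133 = 31.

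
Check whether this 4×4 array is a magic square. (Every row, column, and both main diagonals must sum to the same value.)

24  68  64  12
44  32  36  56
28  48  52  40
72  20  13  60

Row 1: 24 + 68 + 64 + 12 = 168.
Row 2: 44 + 32 + 36 + 56 = 168.
Row 3: 28 + 48 + 52 + 40 = 168.
Row 4: 72 + 20 + 13 + 60 = 165.
Column 1: 24 + 44 + 28 + 72 = 168.
Column 2: 68 + 32 + 48 + 20 = 168.
Column 3: 64 + 36 + 52 + 13 = 165.
Column 4: 12 + 56 + 40 + 60 = 168.
Main diagonal: 24 + 32 + 52 + 60 = 168.
Anti-diagonal: 12 + 36 + 48 + 72 = 168.

No — row 4 sums to 165 but row 3 sums to 168.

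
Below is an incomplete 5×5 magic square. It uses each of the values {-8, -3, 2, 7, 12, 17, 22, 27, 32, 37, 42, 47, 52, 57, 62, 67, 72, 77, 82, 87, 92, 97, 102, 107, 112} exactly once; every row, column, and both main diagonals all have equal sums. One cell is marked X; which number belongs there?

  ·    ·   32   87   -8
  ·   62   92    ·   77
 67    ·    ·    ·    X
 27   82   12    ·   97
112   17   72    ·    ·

37

The 25 entries sum to 1300, so each line sums to 1300/5 = 260.
Row 4 must total 260; the given cells sum to 218, so (4,4) = 42.
Column 3: 32 + 92 + 12 + 72 + ? = 260, so (3,3) = 52.
The remaining cell in anti-diagonal is (2,4) = 260 − 238 = 22.
Row 2 must total 260; the given cells sum to 253, so (2,1) = 7.
The remaining cell in column 1 is (1,1) = 260 − 213 = 47.
Main diagonal must total 260; the given cells sum to 203, so (5,5) = 57.
Using row 1: 47 + 32 + 87 + (-8) + ? → (1,2) = 260 − 158 = 102.
Row 5 needs 260; the known cells sum to 258, so (5,4) = 2.
The remaining cell in column 2 is (3,2) = 260 − 263 = -3.
From column 4, 260 − (87 + 22 + 42 + 2) gives (3,4) = 107.
Column 5: -8 + 77 + 97 + 57 + ? = 260, so (3,5) = 37.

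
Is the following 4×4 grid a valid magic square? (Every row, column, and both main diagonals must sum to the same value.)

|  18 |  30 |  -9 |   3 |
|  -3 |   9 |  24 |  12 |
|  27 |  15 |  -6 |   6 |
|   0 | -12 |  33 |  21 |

Row 1: 18 + 30 + (-9) + 3 = 42.
Row 2: -3 + 9 + 24 + 12 = 42.
Row 3: 27 + 15 + (-6) + 6 = 42.
Row 4: 0 + (-12) + 33 + 21 = 42.
Column 1: 18 + (-3) + 27 + 0 = 42.
Column 2: 30 + 9 + 15 + (-12) = 42.
Column 3: -9 + 24 + (-6) + 33 = 42.
Column 4: 3 + 12 + 6 + 21 = 42.
Main diagonal: 18 + 9 + (-6) + 21 = 42.
Anti-diagonal: 3 + 24 + 15 + 0 = 42.
All lines sum to 42.

Yes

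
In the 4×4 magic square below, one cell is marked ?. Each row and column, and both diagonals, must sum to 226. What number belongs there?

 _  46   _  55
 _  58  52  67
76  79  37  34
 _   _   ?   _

Row 2: 58 + 52 + 67 + ? = 226, so (2,1) = 49.
Column 2 must total 226; the given cells sum to 183, so (4,2) = 43.
From column 4, 226 − (55 + 67 + 34) gives (4,4) = 70.
Main diagonal must total 226; the given cells sum to 165, so (1,1) = 61.
Anti-diagonal must total 226; the given cells sum to 186, so (4,1) = 40.
The remaining cell in row 1 is (1,3) = 226 − 162 = 64.
From row 4, 226 − (40 + 43 + 70) gives (4,3) = 73.

73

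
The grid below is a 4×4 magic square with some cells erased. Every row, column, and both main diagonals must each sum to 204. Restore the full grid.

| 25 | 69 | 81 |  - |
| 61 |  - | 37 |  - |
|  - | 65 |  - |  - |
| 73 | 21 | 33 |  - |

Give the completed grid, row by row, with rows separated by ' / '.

25 69 81 29 / 61 49 37 57 / 45 65 53 41 / 73 21 33 77

From row 1, 204 − (25 + 69 + 81) gives (1,4) = 29.
The remaining cell in row 4 is (4,4) = 204 − 127 = 77.
Using column 1: 25 + 61 + 73 + ? → (3,1) = 204 − 159 = 45.
Column 2 must total 204; the given cells sum to 155, so (2,2) = 49.
Column 3 needs 204; the known cells sum to 151, so (3,3) = 53.
Row 2 must total 204; the given cells sum to 147, so (2,4) = 57.
Row 3: 45 + 65 + 53 + ? = 204, so (3,4) = 41.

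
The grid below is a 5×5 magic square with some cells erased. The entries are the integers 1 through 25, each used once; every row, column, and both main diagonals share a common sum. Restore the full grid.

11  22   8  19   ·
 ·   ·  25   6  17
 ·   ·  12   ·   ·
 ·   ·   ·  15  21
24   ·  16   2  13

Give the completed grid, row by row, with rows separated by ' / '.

The entries are 1 through 25, which sum to 325, so each line sums to 325/5 = 65.
Row 1 needs 65; the known cells sum to 60, so (1,5) = 5.
Using row 5: 24 + 16 + 2 + 13 + ? → (5,2) = 65 − 55 = 10.
Column 3: 8 + 25 + 12 + 16 + ? = 65, so (4,3) = 4.
The remaining cell in column 4 is (3,4) = 65 − 42 = 23.
From column 5, 65 − (5 + 17 + 21 + 13) gives (3,5) = 9.
The remaining cell in main diagonal is (2,2) = 65 − 51 = 14.
The remaining cell in anti-diagonal is (4,2) = 65 − 47 = 18.
Row 2 must total 65; the given cells sum to 62, so (2,1) = 3.
Row 4 must total 65; the given cells sum to 58, so (4,1) = 7.
Column 1 needs 65; the known cells sum to 45, so (3,1) = 20.
Column 2 needs 65; the known cells sum to 64, so (3,2) = 1.

11 22 8 19 5 / 3 14 25 6 17 / 20 1 12 23 9 / 7 18 4 15 21 / 24 10 16 2 13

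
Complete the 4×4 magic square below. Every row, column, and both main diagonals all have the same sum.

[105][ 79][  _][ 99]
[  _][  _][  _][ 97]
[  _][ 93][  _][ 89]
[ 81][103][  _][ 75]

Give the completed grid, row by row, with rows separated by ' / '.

105 79 77 99 / 91 85 87 97 / 83 93 95 89 / 81 103 101 75

Column 4 is already complete: 99 + 97 + 89 + 75 = 360, so that is the magic constant.
Using row 1: 105 + 79 + 99 + ? → (1,3) = 360 − 283 = 77.
Row 4: 81 + 103 + 75 + ? = 360, so (4,3) = 101.
Column 2: 79 + 93 + 103 + ? = 360, so (2,2) = 85.
Main diagonal: 105 + 85 + 75 + ? = 360, so (3,3) = 95.
From anti-diagonal, 360 − (99 + 93 + 81) gives (2,3) = 87.
The remaining cell in row 2 is (2,1) = 360 − 269 = 91.
From row 3, 360 − (93 + 95 + 89) gives (3,1) = 83.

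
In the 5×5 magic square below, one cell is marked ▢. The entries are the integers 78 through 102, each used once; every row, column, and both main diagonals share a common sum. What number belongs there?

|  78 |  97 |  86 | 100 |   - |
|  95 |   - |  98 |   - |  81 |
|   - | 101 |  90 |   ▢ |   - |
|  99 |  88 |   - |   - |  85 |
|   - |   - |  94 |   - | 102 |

79

The entries are 78 through 102, which sum to 2250, so each line sums to 2250/5 = 450.
Row 1 must total 450; the given cells sum to 361, so (1,5) = 89.
Column 3 needs 450; the known cells sum to 368, so (4,3) = 82.
Column 5: 89 + 81 + 85 + 102 + ? = 450, so (3,5) = 93.
Row 4 must total 450; the given cells sum to 354, so (4,4) = 96.
Using main diagonal: 78 + 90 + 96 + 102 + ? → (2,2) = 450 − 366 = 84.
Row 2: 95 + 84 + 98 + 81 + ? = 450, so (2,4) = 92.
Using column 2: 97 + 84 + 101 + 88 + ? → (5,2) = 450 − 370 = 80.
Anti-diagonal must total 450; the given cells sum to 359, so (5,1) = 91.
Row 5 must total 450; the given cells sum to 367, so (5,4) = 83.
Using column 1: 78 + 95 + 99 + 91 + ? → (3,1) = 450 − 363 = 87.
Using column 4: 100 + 92 + 96 + 83 + ? → (3,4) = 450 − 371 = 79.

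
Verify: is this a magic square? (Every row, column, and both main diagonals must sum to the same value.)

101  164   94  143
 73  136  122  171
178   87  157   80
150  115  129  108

Row 1: 101 + 164 + 94 + 143 = 502.
Row 2: 73 + 136 + 122 + 171 = 502.
Row 3: 178 + 87 + 157 + 80 = 502.
Row 4: 150 + 115 + 129 + 108 = 502.
Column 1: 101 + 73 + 178 + 150 = 502.
Column 2: 164 + 136 + 87 + 115 = 502.
Column 3: 94 + 122 + 157 + 129 = 502.
Column 4: 143 + 171 + 80 + 108 = 502.
Main diagonal: 101 + 136 + 157 + 108 = 502.
Anti-diagonal: 143 + 122 + 87 + 150 = 502.
All lines sum to 502.

Yes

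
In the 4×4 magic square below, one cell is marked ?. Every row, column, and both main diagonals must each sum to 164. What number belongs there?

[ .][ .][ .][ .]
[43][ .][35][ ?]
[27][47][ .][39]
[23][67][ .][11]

55

From row 3, 164 − (27 + 47 + 39) gives (3,3) = 51.
Row 4: 23 + 67 + 11 + ? = 164, so (4,3) = 63.
Using column 1: 43 + 27 + 23 + ? → (1,1) = 164 − 93 = 71.
The remaining cell in column 3 is (1,3) = 164 − 149 = 15.
Using main diagonal: 71 + 51 + 11 + ? → (2,2) = 164 − 133 = 31.
Anti-diagonal: 35 + 47 + 23 + ? = 164, so (1,4) = 59.
Row 1: 71 + 15 + 59 + ? = 164, so (1,2) = 19.
Row 2: 43 + 31 + 35 + ? = 164, so (2,4) = 55.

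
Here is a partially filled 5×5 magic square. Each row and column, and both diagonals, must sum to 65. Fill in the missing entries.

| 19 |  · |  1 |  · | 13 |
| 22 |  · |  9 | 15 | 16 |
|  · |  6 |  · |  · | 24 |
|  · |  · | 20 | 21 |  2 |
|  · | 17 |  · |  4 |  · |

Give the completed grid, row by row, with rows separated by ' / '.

19 25 1 7 13 / 22 3 9 15 16 / 5 6 12 18 24 / 8 14 20 21 2 / 11 17 23 4 10

Row 2 needs 65; the known cells sum to 62, so (2,2) = 3.
Column 5 must total 65; the given cells sum to 55, so (5,5) = 10.
Main diagonal needs 65; the known cells sum to 53, so (3,3) = 12.
Column 3 must total 65; the given cells sum to 42, so (5,3) = 23.
From row 5, 65 − (17 + 23 + 4 + 10) gives (5,1) = 11.
Anti-diagonal must total 65; the given cells sum to 51, so (4,2) = 14.
Row 4: 14 + 20 + 21 + 2 + ? = 65, so (4,1) = 8.
Column 1 needs 65; the known cells sum to 60, so (3,1) = 5.
Column 2 must total 65; the given cells sum to 40, so (1,2) = 25.
From row 1, 65 − (19 + 25 + 1 + 13) gives (1,4) = 7.
The remaining cell in row 3 is (3,4) = 65 − 47 = 18.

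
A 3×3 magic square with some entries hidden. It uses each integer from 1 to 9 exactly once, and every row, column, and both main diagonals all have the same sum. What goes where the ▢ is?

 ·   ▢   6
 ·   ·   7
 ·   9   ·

The entries are 1 through 9, which sum to 45, so each line sums to 45/3 = 15.
Column 3 must total 15; the given cells sum to 13, so (3,3) = 2.
Row 3 must total 15; the given cells sum to 11, so (3,1) = 4.
The remaining cell in anti-diagonal is (2,2) = 15 − 10 = 5.
Using row 2: 5 + 7 + ? → (2,1) = 15 − 12 = 3.
From column 1, 15 − (3 + 4) gives (1,1) = 8.
Column 2: 5 + 9 + ? = 15, so (1,2) = 1.

1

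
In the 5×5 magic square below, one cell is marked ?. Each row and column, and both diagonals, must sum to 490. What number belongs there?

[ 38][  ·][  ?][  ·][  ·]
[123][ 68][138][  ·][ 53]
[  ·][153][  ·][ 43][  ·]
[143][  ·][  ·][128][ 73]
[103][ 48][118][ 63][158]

Row 2: 123 + 68 + 138 + 53 + ? = 490, so (2,4) = 108.
Column 1 must total 490; the given cells sum to 407, so (3,1) = 83.
Column 4 must total 490; the given cells sum to 342, so (1,4) = 148.
Main diagonal must total 490; the given cells sum to 392, so (3,3) = 98.
The remaining cell in row 3 is (3,5) = 490 − 377 = 113.
Column 5: 53 + 113 + 73 + 158 + ? = 490, so (1,5) = 93.
From anti-diagonal, 490 − (93 + 108 + 98 + 103) gives (4,2) = 88.
The remaining cell in row 4 is (4,3) = 490 − 432 = 58.
From column 2, 490 − (68 + 153 + 88 + 48) gives (1,2) = 133.
The remaining cell in column 3 is (1,3) = 490 − 412 = 78.

78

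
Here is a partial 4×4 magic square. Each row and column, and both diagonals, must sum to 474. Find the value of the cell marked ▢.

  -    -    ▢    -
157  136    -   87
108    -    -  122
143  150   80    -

Row 2: 157 + 136 + 87 + ? = 474, so (2,3) = 94.
Using row 4: 143 + 150 + 80 + ? → (4,4) = 474 − 373 = 101.
Column 1 must total 474; the given cells sum to 408, so (1,1) = 66.
Using column 4: 87 + 122 + 101 + ? → (1,4) = 474 − 310 = 164.
Main diagonal needs 474; the known cells sum to 303, so (3,3) = 171.
Using anti-diagonal: 164 + 94 + 143 + ? → (3,2) = 474 − 401 = 73.
From column 2, 474 − (136 + 73 + 150) gives (1,2) = 115.
Column 3 needs 474; the known cells sum to 345, so (1,3) = 129.

129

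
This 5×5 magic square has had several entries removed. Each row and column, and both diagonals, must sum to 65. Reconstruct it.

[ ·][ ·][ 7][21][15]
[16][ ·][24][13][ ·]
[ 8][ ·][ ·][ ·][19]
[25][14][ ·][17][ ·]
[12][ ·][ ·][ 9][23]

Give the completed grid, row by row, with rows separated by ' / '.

4 18 7 21 15 / 16 10 24 13 2 / 8 22 11 5 19 / 25 14 3 17 6 / 12 1 20 9 23

Column 1 must total 65; the given cells sum to 61, so (1,1) = 4.
Column 4 must total 65; the given cells sum to 60, so (3,4) = 5.
Anti-diagonal must total 65; the given cells sum to 54, so (3,3) = 11.
Using row 1: 4 + 7 + 21 + 15 + ? → (1,2) = 65 − 47 = 18.
Row 3: 8 + 11 + 5 + 19 + ? = 65, so (3,2) = 22.
From main diagonal, 65 − (4 + 11 + 17 + 23) gives (2,2) = 10.
Row 2 needs 65; the known cells sum to 63, so (2,5) = 2.
Column 2: 18 + 10 + 22 + 14 + ? = 65, so (5,2) = 1.
Using column 5: 15 + 2 + 19 + 23 + ? → (4,5) = 65 − 59 = 6.
From row 4, 65 − (25 + 14 + 17 + 6) gives (4,3) = 3.
Using row 5: 12 + 1 + 9 + 23 + ? → (5,3) = 65 − 45 = 20.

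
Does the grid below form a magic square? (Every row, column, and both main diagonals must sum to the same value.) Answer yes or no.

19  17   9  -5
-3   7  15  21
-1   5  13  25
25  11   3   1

No — column 4 sums to 42 but anti-diagonal sums to 40.

Row 1: 19 + 17 + 9 + (-5) = 40.
Row 2: -3 + 7 + 15 + 21 = 40.
Row 3: -1 + 5 + 13 + 25 = 42.
Row 4: 25 + 11 + 3 + 1 = 40.
Column 1: 19 + (-3) + (-1) + 25 = 40.
Column 2: 17 + 7 + 5 + 11 = 40.
Column 3: 9 + 15 + 13 + 3 = 40.
Column 4: -5 + 21 + 25 + 1 = 42.
Main diagonal: 19 + 7 + 13 + 1 = 40.
Anti-diagonal: -5 + 15 + 5 + 25 = 40.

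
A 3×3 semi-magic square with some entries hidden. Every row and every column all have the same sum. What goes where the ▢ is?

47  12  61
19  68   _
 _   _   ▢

Row 1 is complete and sums to 120; that is the magic constant.
From row 2, 120 − (19 + 68) gives (2,3) = 33.
Column 1 needs 120; the known cells sum to 66, so (3,1) = 54.
Using column 2: 12 + 68 + ? → (3,2) = 120 − 80 = 40.
Using column 3: 61 + 33 + ? → (3,3) = 120 − 94 = 26.

26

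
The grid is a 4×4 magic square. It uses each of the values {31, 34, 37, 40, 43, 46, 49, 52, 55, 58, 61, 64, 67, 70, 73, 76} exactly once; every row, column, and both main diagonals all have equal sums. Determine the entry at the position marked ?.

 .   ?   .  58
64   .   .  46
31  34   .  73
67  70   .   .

The 16 entries sum to 856, so each line sums to 856/4 = 214.
Row 3 needs 214; the known cells sum to 138, so (3,3) = 76.
Using column 1: 64 + 31 + 67 + ? → (1,1) = 214 − 162 = 52.
Column 4 needs 214; the known cells sum to 177, so (4,4) = 37.
The remaining cell in main diagonal is (2,2) = 214 − 165 = 49.
The remaining cell in anti-diagonal is (2,3) = 214 − 159 = 55.
Row 4 needs 214; the known cells sum to 174, so (4,3) = 40.
From column 2, 214 − (49 + 34 + 70) gives (1,2) = 61.

61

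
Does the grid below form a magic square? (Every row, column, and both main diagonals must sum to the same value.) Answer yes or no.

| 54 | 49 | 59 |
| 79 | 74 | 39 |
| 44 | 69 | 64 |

Row 1: 54 + 49 + 59 = 162.
Row 2: 79 + 74 + 39 = 192.
Row 3: 44 + 69 + 64 = 177.
Column 1: 54 + 79 + 44 = 177.
Column 2: 49 + 74 + 69 = 192.
Column 3: 59 + 39 + 64 = 162.
Main diagonal: 54 + 74 + 64 = 192.
Anti-diagonal: 59 + 74 + 44 = 177.

No — anti-diagonal sums to 177 but column 2 sums to 192.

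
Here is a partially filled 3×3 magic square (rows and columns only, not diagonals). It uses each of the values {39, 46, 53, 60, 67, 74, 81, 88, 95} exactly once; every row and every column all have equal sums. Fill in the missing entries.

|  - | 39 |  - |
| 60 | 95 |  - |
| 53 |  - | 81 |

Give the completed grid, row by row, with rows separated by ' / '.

88 39 74 / 60 95 46 / 53 67 81

The 9 entries sum to 603, so each line sums to 603/3 = 201.
Using row 2: 60 + 95 + ? → (2,3) = 201 − 155 = 46.
Row 3: 53 + 81 + ? = 201, so (3,2) = 67.
Column 1 must total 201; the given cells sum to 113, so (1,1) = 88.
Using column 3: 46 + 81 + ? → (1,3) = 201 − 127 = 74.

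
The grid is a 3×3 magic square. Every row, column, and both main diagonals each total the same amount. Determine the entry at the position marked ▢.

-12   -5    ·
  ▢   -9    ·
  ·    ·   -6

Main diagonal is complete and sums to -27; that is the magic constant.
Row 1 must total -27; the given cells sum to -17, so (1,3) = -10.
The remaining cell in column 2 is (3,2) = -27 − (-14) = -13.
Column 3: -10 + (-6) + ? = -27, so (2,3) = -11.
Anti-diagonal must total -27; the given cells sum to -19, so (3,1) = -8.
The remaining cell in row 2 is (2,1) = -27 − (-20) = -7.

-7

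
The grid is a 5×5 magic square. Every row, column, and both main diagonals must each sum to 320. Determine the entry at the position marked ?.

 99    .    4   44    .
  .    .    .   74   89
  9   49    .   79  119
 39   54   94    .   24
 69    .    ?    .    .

124

Row 3 needs 320; the known cells sum to 256, so (3,3) = 64.
The remaining cell in row 4 is (4,4) = 320 − 211 = 109.
Column 1 needs 320; the known cells sum to 216, so (2,1) = 104.
Column 4 must total 320; the given cells sum to 306, so (5,4) = 14.
Anti-diagonal must total 320; the given cells sum to 261, so (1,5) = 59.
Row 1 needs 320; the known cells sum to 206, so (1,2) = 114.
Using column 5: 59 + 89 + 119 + 24 + ? → (5,5) = 320 − 291 = 29.
Main diagonal: 99 + 64 + 109 + 29 + ? = 320, so (2,2) = 19.
From row 2, 320 − (104 + 19 + 74 + 89) gives (2,3) = 34.
Column 2 needs 320; the known cells sum to 236, so (5,2) = 84.
The remaining cell in column 3 is (5,3) = 320 − 196 = 124.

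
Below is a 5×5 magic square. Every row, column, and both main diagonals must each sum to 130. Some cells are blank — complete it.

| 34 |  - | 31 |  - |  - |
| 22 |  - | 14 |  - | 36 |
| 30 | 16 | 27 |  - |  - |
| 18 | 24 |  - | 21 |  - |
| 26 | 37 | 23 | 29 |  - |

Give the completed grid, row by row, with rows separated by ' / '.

Row 5 must total 130; the given cells sum to 115, so (5,5) = 15.
Using column 3: 31 + 14 + 27 + 23 + ? → (4,3) = 130 − 95 = 35.
Main diagonal needs 130; the known cells sum to 97, so (2,2) = 33.
From row 2, 130 − (22 + 33 + 14 + 36) gives (2,4) = 25.
The remaining cell in row 4 is (4,5) = 130 − 98 = 32.
Column 2 needs 130; the known cells sum to 110, so (1,2) = 20.
From anti-diagonal, 130 − (25 + 27 + 24 + 26) gives (1,5) = 28.
Row 1 must total 130; the given cells sum to 113, so (1,4) = 17.
Column 4: 17 + 25 + 21 + 29 + ? = 130, so (3,4) = 38.
The remaining cell in column 5 is (3,5) = 130 − 111 = 19.

34 20 31 17 28 / 22 33 14 25 36 / 30 16 27 38 19 / 18 24 35 21 32 / 26 37 23 29 15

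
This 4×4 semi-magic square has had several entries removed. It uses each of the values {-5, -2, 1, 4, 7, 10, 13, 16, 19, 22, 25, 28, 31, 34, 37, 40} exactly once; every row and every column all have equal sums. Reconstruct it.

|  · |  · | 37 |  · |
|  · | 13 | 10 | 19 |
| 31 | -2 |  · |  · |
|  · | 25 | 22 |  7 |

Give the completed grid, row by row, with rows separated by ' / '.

The 16 entries sum to 280, so each line sums to 280/4 = 70.
From row 2, 70 − (13 + 10 + 19) gives (2,1) = 28.
Row 4: 25 + 22 + 7 + ? = 70, so (4,1) = 16.
Column 1: 28 + 31 + 16 + ? = 70, so (1,1) = -5.
Using column 2: 13 + (-2) + 25 + ? → (1,2) = 70 − 36 = 34.
Column 3: 37 + 10 + 22 + ? = 70, so (3,3) = 1.
The remaining cell in row 1 is (1,4) = 70 − 66 = 4.
Row 3 needs 70; the known cells sum to 30, so (3,4) = 40.

-5 34 37 4 / 28 13 10 19 / 31 -2 1 40 / 16 25 22 7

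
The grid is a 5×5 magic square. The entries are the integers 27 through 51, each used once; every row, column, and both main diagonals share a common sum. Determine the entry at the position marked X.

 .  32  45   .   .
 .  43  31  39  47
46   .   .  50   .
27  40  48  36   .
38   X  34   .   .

51

The entries are 27 through 51, which sum to 975, so each line sums to 975/5 = 195.
Row 2 needs 195; the known cells sum to 160, so (2,1) = 35.
Row 4 needs 195; the known cells sum to 151, so (4,5) = 44.
From column 1, 195 − (35 + 46 + 27 + 38) gives (1,1) = 49.
From column 3, 195 − (45 + 31 + 48 + 34) gives (3,3) = 37.
The remaining cell in main diagonal is (5,5) = 195 − 165 = 30.
From anti-diagonal, 195 − (39 + 37 + 40 + 38) gives (1,5) = 41.
Row 1 needs 195; the known cells sum to 167, so (1,4) = 28.
The remaining cell in column 4 is (5,4) = 195 − 153 = 42.
Column 5: 41 + 47 + 44 + 30 + ? = 195, so (3,5) = 33.
Row 3 must total 195; the given cells sum to 166, so (3,2) = 29.
Row 5 must total 195; the given cells sum to 144, so (5,2) = 51.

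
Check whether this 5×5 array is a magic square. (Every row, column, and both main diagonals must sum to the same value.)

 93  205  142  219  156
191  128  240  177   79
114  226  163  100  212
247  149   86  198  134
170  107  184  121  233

Row 1: 93 + 205 + 142 + 219 + 156 = 815.
Row 2: 191 + 128 + 240 + 177 + 79 = 815.
Row 3: 114 + 226 + 163 + 100 + 212 = 815.
Row 4: 247 + 149 + 86 + 198 + 134 = 814.
Row 5: 170 + 107 + 184 + 121 + 233 = 815.
Column 1: 93 + 191 + 114 + 247 + 170 = 815.
Column 2: 205 + 128 + 226 + 149 + 107 = 815.
Column 3: 142 + 240 + 163 + 86 + 184 = 815.
Column 4: 219 + 177 + 100 + 198 + 121 = 815.
Column 5: 156 + 79 + 212 + 134 + 233 = 814.
Main diagonal: 93 + 128 + 163 + 198 + 233 = 815.
Anti-diagonal: 156 + 177 + 163 + 149 + 170 = 815.

No — row 2 sums to 815 but column 5 sums to 814.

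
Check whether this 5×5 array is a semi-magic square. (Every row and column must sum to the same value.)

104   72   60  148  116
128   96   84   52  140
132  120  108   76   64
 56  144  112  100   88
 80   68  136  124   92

Row 1: 104 + 72 + 60 + 148 + 116 = 500.
Row 2: 128 + 96 + 84 + 52 + 140 = 500.
Row 3: 132 + 120 + 108 + 76 + 64 = 500.
Row 4: 56 + 144 + 112 + 100 + 88 = 500.
Row 5: 80 + 68 + 136 + 124 + 92 = 500.
Column 1: 104 + 128 + 132 + 56 + 80 = 500.
Column 2: 72 + 96 + 120 + 144 + 68 = 500.
Column 3: 60 + 84 + 108 + 112 + 136 = 500.
Column 4: 148 + 52 + 76 + 100 + 124 = 500.
Column 5: 116 + 140 + 64 + 88 + 92 = 500.
All lines sum to 500.

Yes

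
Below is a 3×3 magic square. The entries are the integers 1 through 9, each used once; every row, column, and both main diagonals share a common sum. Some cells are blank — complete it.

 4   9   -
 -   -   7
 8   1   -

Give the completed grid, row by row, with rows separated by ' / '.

The entries are 1 through 9, which sum to 45, so each line sums to 45/3 = 15.
Using row 1: 4 + 9 + ? → (1,3) = 15 − 13 = 2.
Row 3 needs 15; the known cells sum to 9, so (3,3) = 6.
From column 1, 15 − (4 + 8) gives (2,1) = 3.
Column 2: 9 + 1 + ? = 15, so (2,2) = 5.

4 9 2 / 3 5 7 / 8 1 6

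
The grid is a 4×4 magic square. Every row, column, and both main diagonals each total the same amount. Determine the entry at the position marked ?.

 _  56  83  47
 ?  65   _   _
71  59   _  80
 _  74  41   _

53

Column 2 is complete and sums to 254; that is the magic constant.
Row 1 needs 254; the known cells sum to 186, so (1,1) = 68.
Using row 3: 71 + 59 + 80 + ? → (3,3) = 254 − 210 = 44.
Using column 3: 83 + 44 + 41 + ? → (2,3) = 254 − 168 = 86.
Main diagonal needs 254; the known cells sum to 177, so (4,4) = 77.
Using anti-diagonal: 47 + 86 + 59 + ? → (4,1) = 254 − 192 = 62.
Column 1 must total 254; the given cells sum to 201, so (2,1) = 53.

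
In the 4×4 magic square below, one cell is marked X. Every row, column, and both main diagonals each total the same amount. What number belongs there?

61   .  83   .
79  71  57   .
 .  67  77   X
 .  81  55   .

69

Column 3 is complete and sums to 272; that is the magic constant.
Row 2 needs 272; the known cells sum to 207, so (2,4) = 65.
Column 2: 71 + 67 + 81 + ? = 272, so (1,2) = 53.
From main diagonal, 272 − (61 + 71 + 77) gives (4,4) = 63.
Row 1 must total 272; the given cells sum to 197, so (1,4) = 75.
Row 4 must total 272; the given cells sum to 199, so (4,1) = 73.
The remaining cell in column 1 is (3,1) = 272 − 213 = 59.
Column 4 needs 272; the known cells sum to 203, so (3,4) = 69.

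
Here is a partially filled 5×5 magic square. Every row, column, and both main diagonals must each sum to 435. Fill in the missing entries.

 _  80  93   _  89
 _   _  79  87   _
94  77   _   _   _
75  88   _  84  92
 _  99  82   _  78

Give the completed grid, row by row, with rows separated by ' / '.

The remaining cell in row 4 is (4,3) = 435 − 339 = 96.
Column 2: 80 + 77 + 88 + 99 + ? = 435, so (2,2) = 91.
Column 3: 93 + 79 + 96 + 82 + ? = 435, so (3,3) = 85.
Using main diagonal: 91 + 85 + 84 + 78 + ? → (1,1) = 435 − 338 = 97.
From anti-diagonal, 435 − (89 + 87 + 85 + 88) gives (5,1) = 86.
Using row 1: 97 + 80 + 93 + 89 + ? → (1,4) = 435 − 359 = 76.
From row 5, 435 − (86 + 99 + 82 + 78) gives (5,4) = 90.
Column 1 must total 435; the given cells sum to 352, so (2,1) = 83.
Column 4: 76 + 87 + 84 + 90 + ? = 435, so (3,4) = 98.
Row 2: 83 + 91 + 79 + 87 + ? = 435, so (2,5) = 95.
Using row 3: 94 + 77 + 85 + 98 + ? → (3,5) = 435 − 354 = 81.

97 80 93 76 89 / 83 91 79 87 95 / 94 77 85 98 81 / 75 88 96 84 92 / 86 99 82 90 78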